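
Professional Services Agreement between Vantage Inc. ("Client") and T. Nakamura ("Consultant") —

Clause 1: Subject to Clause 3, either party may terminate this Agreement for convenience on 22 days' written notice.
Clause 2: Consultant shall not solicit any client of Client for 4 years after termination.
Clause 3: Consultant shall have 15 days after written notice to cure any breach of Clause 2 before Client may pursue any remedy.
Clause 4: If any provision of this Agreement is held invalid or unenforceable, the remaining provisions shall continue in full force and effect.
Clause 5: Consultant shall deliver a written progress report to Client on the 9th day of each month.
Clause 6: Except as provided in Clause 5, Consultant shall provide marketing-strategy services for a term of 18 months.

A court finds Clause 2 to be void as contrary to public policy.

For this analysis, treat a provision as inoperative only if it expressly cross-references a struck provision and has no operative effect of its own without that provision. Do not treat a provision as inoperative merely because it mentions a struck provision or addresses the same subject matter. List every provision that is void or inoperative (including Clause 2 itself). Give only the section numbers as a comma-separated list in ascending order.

2, 3

Clause 2 is struck. Clause 3 merely fixes the cure period for breach of Clause 2; with Clause 2 gone it has nothing to operate on and falls away. Clause 1 mentions Clause 3 but its own obligation stands independently of Clause 3, so Clause 1 is not affected. Under the severability clause in Clause 4, the remaining provisions continue in force. The provisions still in force are Clause 1, Clause 4, Clause 5, and Clause 6.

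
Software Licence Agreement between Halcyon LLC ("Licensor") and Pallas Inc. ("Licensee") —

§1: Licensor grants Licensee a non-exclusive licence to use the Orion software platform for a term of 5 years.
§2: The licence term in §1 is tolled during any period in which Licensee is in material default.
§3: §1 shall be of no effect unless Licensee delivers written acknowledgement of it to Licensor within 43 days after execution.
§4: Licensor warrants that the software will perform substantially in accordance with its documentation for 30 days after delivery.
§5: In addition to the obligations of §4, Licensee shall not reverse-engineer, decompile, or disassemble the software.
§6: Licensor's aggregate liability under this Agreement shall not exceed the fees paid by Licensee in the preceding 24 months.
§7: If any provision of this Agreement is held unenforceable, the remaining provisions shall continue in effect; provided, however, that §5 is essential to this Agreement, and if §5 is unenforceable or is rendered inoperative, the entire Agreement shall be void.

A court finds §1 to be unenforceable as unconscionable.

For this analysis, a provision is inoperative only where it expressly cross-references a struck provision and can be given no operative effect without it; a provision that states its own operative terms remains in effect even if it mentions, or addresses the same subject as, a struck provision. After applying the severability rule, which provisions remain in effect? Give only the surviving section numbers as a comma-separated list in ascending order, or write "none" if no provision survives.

§1 is struck. §2 does nothing except set the tolling of the licence term by reference to §1; with §1 gone it has no independent effect and is inoperative. §3 merely fixes the acknowledgement condition for §1; with §1 gone it has nothing to operate on and falls away. §7 makes §5 an essential term, but §5 is unaffected, so the severability proviso in §7 preserves the remaining provisions. The provisions still in force are §4, §5, §6, and §7.

4, 5, 6, 7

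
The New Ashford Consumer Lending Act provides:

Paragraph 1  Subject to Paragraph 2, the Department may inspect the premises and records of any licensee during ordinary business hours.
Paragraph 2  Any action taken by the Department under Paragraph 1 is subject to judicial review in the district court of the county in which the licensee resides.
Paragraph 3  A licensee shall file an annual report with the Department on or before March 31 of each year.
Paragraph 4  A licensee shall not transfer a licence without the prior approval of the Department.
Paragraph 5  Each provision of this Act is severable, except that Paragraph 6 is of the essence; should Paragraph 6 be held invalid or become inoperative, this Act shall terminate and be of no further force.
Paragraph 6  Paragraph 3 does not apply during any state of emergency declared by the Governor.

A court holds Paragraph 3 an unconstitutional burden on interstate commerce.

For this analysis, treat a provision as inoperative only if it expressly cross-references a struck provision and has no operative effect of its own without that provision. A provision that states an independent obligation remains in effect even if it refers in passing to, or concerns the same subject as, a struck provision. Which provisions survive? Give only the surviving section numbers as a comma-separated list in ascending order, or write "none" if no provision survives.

Paragraph 3 is struck. Paragraph 6 operates only by reference to Paragraph 3, so it falls with Paragraph 3. Paragraph 5 makes Paragraph 6 an essential term, and Paragraph 6 has been rendered inoperative by the cascade; under Paragraph 5, the entire Act is therefore void. No provision of the Act survives.

none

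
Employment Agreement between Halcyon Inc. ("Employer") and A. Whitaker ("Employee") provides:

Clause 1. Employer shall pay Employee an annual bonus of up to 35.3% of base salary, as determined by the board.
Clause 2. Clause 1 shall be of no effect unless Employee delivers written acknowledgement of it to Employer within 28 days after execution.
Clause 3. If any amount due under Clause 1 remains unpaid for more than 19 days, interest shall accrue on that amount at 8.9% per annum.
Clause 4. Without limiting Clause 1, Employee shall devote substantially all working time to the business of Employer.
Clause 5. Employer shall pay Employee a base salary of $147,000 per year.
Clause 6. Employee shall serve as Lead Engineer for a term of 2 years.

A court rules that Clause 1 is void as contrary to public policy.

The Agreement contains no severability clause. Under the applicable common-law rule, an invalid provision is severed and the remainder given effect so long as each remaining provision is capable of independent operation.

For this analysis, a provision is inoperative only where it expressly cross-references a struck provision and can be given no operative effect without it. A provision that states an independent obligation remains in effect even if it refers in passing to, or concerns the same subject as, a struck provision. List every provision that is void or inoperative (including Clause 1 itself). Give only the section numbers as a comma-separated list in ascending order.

Clause 1 is struck. Clause 2 merely fixes the acknowledgement condition for Clause 1; with Clause 1 gone it has nothing to operate on and falls away. Clause 3 does nothing except set the default interest on the annual bonus by reference to Clause 1; with Clause 1 gone it has no independent effect and is inoperative. Although Clause 4 refers to Clause 1, its operative terms do not depend on Clause 1, so it remains in effect. Under the stated default rule, only provisions that cannot operate independently fall away; the rest are enforced. Clause 4, Clause 5, and Clause 6 remain in effect.

1, 2, 3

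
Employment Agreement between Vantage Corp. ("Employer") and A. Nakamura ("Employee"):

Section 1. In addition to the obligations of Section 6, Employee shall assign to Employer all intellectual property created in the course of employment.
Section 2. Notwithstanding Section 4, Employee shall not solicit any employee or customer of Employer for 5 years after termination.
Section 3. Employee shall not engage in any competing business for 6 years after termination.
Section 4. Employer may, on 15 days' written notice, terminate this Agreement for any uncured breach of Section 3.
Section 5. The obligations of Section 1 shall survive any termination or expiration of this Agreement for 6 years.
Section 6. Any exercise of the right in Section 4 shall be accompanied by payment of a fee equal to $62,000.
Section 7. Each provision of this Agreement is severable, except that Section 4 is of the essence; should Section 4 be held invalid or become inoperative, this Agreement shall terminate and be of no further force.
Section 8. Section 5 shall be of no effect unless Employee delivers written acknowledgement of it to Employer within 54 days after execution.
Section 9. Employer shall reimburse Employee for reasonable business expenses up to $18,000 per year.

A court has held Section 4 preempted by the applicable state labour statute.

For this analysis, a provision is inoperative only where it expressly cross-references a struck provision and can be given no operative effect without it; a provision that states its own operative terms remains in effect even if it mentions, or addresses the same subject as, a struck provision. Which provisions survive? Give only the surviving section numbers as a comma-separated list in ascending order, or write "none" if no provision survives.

none

Section 4 is struck. Section 6 has no operative effect of its own apart from Section 4 and is therefore inoperative. Section 7 makes Section 4 an essential term, and Section 4 is the provision held invalid; under Section 7, the entire Agreement is therefore void. No provision of the Agreement survives.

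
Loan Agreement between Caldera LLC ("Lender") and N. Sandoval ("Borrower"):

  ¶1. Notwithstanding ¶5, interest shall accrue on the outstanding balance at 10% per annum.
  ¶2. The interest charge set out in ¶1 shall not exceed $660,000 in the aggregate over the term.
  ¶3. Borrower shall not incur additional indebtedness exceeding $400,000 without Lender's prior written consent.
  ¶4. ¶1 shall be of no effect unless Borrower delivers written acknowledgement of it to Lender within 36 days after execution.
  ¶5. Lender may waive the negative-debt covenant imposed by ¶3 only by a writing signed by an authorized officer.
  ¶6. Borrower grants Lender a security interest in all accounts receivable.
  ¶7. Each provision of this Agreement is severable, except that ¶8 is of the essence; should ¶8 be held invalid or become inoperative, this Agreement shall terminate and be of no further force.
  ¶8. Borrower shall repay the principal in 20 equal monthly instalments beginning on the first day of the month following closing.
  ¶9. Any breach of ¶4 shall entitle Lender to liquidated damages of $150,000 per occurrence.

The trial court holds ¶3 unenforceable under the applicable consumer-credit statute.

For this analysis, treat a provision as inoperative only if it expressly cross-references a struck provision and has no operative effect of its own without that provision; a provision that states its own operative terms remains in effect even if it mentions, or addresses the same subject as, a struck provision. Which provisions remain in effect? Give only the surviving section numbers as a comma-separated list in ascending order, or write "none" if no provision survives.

1, 2, 4, 6, 7, 8, 9

¶3 is struck. ¶5 operates only by reference to ¶3, so it falls with ¶3. ¶1 mentions ¶5 but its own obligation stands independently of ¶5, so ¶1 is not affected. ¶7 makes ¶8 an essential term, but ¶8 is unaffected, so the severability proviso in ¶7 preserves the remaining provisions. ¶1, ¶2, ¶4, ¶6, ¶7, ¶8, and ¶9 remain in effect.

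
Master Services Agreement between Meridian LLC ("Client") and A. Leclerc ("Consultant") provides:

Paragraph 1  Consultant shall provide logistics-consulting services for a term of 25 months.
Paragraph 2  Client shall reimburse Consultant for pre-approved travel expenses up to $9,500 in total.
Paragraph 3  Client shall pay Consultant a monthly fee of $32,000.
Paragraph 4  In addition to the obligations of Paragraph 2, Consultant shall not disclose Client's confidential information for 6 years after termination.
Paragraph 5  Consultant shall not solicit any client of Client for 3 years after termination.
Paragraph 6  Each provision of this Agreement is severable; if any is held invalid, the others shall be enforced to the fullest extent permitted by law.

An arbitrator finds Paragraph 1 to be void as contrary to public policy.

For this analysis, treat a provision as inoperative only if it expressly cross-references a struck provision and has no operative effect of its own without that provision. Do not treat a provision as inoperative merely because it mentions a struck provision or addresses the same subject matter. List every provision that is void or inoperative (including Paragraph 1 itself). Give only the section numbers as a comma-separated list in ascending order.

Paragraph 1 is struck. Nothing else in the Agreement is defined by reference to Paragraph 1. Paragraph 6 is a severability clause and preserves every provision that can still be given independent effect. That leaves Paragraph 2, Paragraph 3, Paragraph 4, Paragraph 5, and Paragraph 6 in effect.

1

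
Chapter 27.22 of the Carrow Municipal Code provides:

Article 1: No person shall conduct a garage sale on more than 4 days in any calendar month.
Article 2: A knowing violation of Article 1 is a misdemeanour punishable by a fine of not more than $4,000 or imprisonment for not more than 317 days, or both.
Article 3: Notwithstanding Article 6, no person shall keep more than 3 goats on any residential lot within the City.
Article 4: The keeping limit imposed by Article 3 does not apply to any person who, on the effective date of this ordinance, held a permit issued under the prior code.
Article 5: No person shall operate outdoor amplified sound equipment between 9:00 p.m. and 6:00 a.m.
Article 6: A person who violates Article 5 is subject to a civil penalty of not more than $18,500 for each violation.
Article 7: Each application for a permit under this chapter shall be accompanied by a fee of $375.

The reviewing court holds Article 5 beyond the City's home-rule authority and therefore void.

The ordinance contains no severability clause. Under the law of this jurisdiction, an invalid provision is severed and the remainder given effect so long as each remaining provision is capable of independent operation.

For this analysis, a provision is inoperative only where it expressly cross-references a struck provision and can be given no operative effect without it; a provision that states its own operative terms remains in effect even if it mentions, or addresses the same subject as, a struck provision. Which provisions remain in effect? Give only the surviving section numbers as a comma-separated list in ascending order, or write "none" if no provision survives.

1, 2, 3, 4, 7

Article 5 is struck. The only function of Article 6 is the civil penalty for violating Article 5, so it cannot stand once Article 5 is removed. Although Article 3 refers to Article 6, its operative terms do not depend on Article 6, so it remains in effect. Under the stated default rule, only provisions that cannot operate independently fall away; the rest are enforced. That leaves Article 1, Article 2, Article 3, Article 4, and Article 7 in effect.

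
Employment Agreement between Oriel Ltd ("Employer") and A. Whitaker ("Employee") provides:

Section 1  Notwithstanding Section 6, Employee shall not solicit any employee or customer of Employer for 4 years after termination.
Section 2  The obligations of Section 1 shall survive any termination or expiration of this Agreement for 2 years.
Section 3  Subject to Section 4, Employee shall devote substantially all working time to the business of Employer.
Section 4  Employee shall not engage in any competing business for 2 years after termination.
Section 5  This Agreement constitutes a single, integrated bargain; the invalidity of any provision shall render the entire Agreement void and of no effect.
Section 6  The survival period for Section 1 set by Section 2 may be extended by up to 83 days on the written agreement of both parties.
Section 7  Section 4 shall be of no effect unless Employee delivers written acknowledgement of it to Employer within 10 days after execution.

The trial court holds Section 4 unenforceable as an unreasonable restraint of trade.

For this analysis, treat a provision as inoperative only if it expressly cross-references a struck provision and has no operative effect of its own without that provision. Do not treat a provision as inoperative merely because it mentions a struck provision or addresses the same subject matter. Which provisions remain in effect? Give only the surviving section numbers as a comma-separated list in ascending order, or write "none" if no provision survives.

Section 4 is struck. Section 7 merely fixes the acknowledgement condition for Section 4; with Section 4 gone it has nothing to operate on and falls away. Section 5 provides that the Agreement is not severable, so the invalidity of any one provision voids the entire Agreement. No provision of the Agreement survives.

none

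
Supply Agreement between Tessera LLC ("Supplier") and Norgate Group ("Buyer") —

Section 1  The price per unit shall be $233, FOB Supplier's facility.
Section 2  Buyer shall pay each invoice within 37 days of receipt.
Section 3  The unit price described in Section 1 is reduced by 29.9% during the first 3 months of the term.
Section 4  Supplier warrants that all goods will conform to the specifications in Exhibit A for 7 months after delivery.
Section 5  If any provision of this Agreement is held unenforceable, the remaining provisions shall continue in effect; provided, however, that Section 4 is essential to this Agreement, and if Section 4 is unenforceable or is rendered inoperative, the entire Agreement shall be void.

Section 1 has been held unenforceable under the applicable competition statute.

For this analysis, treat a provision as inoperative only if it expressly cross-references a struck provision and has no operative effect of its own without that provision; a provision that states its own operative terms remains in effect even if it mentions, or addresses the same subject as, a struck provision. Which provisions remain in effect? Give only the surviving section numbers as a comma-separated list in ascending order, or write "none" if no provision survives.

2, 4, 5

Section 1 is struck. Section 3 operates only by reference to Section 1, so it falls with Section 1. Section 5 makes Section 4 an essential term, but Section 4 is unaffected, so the severability proviso in Section 5 preserves the remaining provisions. Section 2, Section 4, and Section 5 remain in effect.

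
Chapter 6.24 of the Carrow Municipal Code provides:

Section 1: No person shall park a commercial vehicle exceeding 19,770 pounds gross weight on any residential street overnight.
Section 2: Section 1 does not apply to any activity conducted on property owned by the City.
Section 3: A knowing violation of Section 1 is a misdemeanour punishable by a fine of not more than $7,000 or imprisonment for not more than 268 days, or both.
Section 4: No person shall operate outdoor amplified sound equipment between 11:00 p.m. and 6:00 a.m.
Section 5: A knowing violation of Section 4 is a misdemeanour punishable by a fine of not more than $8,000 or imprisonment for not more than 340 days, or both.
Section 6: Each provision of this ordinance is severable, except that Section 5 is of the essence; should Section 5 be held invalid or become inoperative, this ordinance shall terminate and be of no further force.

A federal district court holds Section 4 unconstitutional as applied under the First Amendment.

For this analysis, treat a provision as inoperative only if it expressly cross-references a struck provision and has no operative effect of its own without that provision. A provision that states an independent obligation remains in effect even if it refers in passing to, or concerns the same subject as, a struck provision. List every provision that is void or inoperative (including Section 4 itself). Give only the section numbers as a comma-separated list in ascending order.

1, 2, 3, 4, 5, 6

Section 4 is struck. Section 5 merely fixes the criminal penalty for violating Section 4; with Section 4 gone it has nothing to operate on and falls away. Section 6 makes Section 5 an essential term, and Section 5 has been rendered inoperative by the cascade; under Section 6, the entire ordinance is therefore void. No provision of the ordinance survives.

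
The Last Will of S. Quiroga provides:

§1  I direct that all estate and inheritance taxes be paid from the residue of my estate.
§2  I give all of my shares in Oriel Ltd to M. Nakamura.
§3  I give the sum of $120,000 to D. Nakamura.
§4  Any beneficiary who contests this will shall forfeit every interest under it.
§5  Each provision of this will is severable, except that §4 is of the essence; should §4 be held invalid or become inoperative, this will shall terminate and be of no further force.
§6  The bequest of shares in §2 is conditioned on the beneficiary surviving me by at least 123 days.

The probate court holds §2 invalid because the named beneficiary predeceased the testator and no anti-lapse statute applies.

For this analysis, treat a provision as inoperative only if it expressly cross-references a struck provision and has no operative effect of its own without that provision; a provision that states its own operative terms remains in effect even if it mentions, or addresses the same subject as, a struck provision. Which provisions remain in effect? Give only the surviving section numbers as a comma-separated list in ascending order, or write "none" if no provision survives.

1, 3, 4, 5

§2 is struck. §6 merely fixes the survivorship condition on §2; with §2 gone it has nothing to operate on and falls away. §5 makes §4 an essential term, but §4 is unaffected, so the severability proviso in §5 preserves the remaining provisions. The provisions still in force are §1, §3, §4, and §5.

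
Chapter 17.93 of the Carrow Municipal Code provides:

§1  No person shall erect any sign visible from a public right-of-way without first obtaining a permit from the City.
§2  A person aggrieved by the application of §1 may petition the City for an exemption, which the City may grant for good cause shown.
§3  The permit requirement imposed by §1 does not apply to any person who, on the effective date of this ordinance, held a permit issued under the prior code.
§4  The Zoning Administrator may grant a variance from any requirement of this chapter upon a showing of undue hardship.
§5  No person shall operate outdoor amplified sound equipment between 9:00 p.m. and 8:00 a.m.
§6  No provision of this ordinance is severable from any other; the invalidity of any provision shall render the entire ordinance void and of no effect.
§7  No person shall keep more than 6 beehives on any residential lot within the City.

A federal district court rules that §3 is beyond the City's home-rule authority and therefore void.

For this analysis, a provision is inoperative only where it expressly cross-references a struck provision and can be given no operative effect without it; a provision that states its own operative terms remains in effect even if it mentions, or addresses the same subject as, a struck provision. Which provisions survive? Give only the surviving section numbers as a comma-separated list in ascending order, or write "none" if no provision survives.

none

§3 is struck. No other provision's operative terms depend on §3. §6 provides that the ordinance is not severable, so the invalidity of any one provision voids the entire ordinance. No provision of the ordinance survives.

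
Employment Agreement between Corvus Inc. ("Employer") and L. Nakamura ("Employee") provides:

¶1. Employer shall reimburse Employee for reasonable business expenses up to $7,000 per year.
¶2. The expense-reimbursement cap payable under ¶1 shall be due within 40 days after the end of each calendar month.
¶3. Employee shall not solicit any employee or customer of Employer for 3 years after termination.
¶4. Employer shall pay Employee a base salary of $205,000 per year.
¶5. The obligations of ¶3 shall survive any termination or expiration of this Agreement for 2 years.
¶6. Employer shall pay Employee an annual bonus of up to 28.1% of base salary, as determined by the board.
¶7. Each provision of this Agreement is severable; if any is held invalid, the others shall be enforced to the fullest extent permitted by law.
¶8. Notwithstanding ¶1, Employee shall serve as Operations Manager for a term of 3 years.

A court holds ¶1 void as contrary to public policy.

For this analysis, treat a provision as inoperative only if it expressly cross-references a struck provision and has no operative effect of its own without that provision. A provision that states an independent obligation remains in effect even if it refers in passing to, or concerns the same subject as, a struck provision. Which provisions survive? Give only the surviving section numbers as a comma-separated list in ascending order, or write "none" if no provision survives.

3, 4, 5, 6, 7, 8

¶1 is struck. ¶2 operates only by reference to ¶1, so it falls with ¶1. Although ¶8 refers to ¶1, its operative terms do not depend on ¶1, so it remains in effect. ¶7 is a severability clause and preserves every provision that can still be given independent effect. The provisions still in force are ¶3, ¶4, ¶5, ¶6, ¶7, and ¶8.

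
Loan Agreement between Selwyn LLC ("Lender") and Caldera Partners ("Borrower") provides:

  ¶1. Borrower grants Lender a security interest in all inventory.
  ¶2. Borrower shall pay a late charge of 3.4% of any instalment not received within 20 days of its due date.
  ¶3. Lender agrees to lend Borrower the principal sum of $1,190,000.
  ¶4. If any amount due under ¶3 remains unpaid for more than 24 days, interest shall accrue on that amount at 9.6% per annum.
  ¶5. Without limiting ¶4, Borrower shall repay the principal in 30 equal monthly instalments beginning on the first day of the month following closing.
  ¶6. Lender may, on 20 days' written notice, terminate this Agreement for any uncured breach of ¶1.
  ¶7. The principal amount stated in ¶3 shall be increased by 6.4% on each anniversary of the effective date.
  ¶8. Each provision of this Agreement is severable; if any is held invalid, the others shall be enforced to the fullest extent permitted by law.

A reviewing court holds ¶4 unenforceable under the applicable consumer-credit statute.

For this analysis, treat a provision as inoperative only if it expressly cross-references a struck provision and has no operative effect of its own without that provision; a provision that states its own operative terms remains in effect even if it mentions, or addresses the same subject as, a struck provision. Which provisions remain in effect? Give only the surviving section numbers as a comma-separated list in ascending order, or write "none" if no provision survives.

¶4 is struck. ¶5 mentions ¶4 but its own obligation stands independently of ¶4, so ¶5 is not affected. Nothing else in the Agreement is defined by reference to ¶4. Under the severability clause in ¶8, the remaining provisions continue in force. The provisions still in force are ¶1, ¶2, ¶3, ¶5, ¶6, ¶7, and ¶8.

1, 2, 3, 5, 6, 7, 8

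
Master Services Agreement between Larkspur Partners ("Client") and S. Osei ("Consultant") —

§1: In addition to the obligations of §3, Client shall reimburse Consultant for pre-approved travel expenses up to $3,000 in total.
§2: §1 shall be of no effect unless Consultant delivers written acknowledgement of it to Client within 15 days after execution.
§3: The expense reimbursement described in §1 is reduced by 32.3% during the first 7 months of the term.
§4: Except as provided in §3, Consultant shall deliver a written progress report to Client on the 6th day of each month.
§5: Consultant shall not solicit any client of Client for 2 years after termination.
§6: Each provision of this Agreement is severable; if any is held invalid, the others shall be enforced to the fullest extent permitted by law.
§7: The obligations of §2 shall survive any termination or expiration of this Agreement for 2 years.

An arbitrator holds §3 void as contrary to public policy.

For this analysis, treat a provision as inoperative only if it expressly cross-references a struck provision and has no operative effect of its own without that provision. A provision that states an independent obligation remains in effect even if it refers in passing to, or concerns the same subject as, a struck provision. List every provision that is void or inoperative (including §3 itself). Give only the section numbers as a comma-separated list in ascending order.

3

§3 is struck. Although §4 refers to §3, its operative terms do not depend on §3, so it remains in effect. Although §1 refers to §3, its operative terms do not depend on §3, so it remains in effect. Nothing else in the Agreement is defined by reference to §3. Under the severability clause in §6, the remaining provisions continue in force. The provisions still in force are §1, §2, §4, §5, §6, and §7.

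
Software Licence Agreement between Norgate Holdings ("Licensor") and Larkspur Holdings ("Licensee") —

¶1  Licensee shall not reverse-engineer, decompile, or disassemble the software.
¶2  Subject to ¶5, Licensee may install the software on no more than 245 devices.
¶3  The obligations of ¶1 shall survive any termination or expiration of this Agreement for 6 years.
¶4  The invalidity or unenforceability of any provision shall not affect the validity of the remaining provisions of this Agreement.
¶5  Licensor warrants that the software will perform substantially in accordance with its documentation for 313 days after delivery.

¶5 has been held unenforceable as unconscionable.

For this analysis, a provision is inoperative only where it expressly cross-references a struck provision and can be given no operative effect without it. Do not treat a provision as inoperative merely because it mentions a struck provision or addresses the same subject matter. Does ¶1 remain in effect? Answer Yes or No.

Yes

¶5 is struck. ¶2 mentions ¶5 but its own obligation stands independently of ¶5, so ¶2 is not affected. Nothing else in the Agreement is defined by reference to ¶5. ¶4 is a severability clause and preserves every provision that can still be given independent effect. That leaves ¶1, ¶2, ¶3, and ¶4 in effect. ¶1 is among the surviving provisions, so the answer is yes.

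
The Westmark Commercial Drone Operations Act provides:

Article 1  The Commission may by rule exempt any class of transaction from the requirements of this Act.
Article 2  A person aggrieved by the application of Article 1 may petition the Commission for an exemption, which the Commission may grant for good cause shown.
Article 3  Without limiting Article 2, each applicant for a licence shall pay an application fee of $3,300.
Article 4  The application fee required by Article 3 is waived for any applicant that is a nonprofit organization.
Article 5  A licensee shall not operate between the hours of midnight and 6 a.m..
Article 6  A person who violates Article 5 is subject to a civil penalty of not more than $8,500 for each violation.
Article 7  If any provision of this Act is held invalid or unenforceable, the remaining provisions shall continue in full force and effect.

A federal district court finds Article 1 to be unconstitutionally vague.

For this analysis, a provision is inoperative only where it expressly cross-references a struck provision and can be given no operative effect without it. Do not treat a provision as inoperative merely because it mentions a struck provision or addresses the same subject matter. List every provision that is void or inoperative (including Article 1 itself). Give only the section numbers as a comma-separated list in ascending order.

1, 2

Article 1 is struck. Article 2 has no operative effect of its own apart from Article 1 and is therefore inoperative. Although Article 3 refers to Article 2, its operative terms do not depend on Article 2, so it remains in effect. Under the severability clause in Article 7, the remaining provisions continue in force. Article 3, Article 4, Article 5, Article 6, and Article 7 remain in effect.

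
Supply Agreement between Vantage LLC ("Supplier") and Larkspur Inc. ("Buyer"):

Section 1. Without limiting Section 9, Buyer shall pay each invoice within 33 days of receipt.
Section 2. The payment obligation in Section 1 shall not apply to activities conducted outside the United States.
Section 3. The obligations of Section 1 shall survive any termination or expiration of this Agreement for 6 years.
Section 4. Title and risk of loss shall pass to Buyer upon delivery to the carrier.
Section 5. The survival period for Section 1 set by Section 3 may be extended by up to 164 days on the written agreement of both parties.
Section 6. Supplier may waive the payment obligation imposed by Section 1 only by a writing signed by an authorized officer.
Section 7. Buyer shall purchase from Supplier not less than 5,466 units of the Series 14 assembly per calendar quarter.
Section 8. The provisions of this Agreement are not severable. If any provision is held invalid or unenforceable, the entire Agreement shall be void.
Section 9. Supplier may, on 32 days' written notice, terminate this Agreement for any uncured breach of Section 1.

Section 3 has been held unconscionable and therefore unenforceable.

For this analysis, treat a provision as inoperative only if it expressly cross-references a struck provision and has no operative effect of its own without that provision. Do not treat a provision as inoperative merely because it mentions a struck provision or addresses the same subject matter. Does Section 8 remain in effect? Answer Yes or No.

Section 3 is struck. Section 5 does nothing except set the extension of the survival period for Section 1 by reference to Section 3; with Section 3 gone it has no independent effect and is inoperative. Section 8 provides that the Agreement is not severable, so the invalidity of any one provision voids the entire Agreement. No provision of the Agreement survives. Section 8 is among the inoperative provisions, so the answer is no.

No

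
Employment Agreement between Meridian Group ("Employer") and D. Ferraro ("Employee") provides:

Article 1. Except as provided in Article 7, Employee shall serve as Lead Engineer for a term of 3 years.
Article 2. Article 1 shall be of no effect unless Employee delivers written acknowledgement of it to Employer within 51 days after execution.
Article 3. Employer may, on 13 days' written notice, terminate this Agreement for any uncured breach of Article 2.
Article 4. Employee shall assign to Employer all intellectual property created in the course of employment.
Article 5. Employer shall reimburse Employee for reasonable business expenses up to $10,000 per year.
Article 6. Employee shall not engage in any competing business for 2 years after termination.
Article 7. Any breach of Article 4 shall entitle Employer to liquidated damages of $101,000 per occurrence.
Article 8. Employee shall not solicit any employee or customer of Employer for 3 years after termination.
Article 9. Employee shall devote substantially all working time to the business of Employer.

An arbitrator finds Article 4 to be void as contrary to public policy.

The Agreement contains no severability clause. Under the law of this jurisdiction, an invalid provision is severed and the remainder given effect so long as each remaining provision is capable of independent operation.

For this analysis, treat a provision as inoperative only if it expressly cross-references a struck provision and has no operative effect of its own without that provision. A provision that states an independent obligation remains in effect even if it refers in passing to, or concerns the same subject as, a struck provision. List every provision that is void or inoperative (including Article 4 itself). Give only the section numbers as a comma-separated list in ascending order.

4, 7

Article 4 is struck. The whole of Article 7 is the liquidated-damages amount, defined by reference to Article 4, so Article 7 cannot stand once Article 4 is removed. Article 1 mentions Article 7 but its own obligation stands independently of Article 7, so Article 1 is not affected. Under the stated default rule, only provisions that cannot operate independently fall away; the rest are enforced. That leaves Article 1, Article 2, Article 3, Article 5, Article 6, Article 8, and Article 9 in effect.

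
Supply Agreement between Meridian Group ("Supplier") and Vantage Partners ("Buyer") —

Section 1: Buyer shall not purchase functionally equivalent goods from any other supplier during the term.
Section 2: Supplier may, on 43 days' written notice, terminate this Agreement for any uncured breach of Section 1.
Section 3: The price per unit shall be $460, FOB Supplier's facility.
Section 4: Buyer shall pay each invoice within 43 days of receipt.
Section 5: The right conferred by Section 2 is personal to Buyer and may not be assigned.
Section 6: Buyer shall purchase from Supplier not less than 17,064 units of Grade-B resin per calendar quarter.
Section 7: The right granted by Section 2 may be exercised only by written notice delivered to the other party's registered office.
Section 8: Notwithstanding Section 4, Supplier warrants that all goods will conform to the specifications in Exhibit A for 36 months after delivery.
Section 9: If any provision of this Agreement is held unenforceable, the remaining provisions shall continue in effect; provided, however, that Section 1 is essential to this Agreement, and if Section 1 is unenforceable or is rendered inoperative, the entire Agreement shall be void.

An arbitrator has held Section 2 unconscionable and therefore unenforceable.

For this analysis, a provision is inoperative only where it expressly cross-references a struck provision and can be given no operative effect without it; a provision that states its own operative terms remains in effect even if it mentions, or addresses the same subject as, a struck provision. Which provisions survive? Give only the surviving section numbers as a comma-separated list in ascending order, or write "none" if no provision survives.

Section 2 is struck. The only function of Section 5 is the non-assignment of Section 2, so it cannot stand once Section 2 is removed. Section 7 merely fixes the notice requirement for Section 2; with Section 2 gone it has nothing to operate on and falls away. Section 9 makes Section 1 an essential term, but Section 1 is unaffected, so the severability proviso in Section 9 preserves the remaining provisions. That leaves Section 1, Section 3, Section 4, Section 6, Section 8, and Section 9 in effect.

1, 3, 4, 6, 8, 9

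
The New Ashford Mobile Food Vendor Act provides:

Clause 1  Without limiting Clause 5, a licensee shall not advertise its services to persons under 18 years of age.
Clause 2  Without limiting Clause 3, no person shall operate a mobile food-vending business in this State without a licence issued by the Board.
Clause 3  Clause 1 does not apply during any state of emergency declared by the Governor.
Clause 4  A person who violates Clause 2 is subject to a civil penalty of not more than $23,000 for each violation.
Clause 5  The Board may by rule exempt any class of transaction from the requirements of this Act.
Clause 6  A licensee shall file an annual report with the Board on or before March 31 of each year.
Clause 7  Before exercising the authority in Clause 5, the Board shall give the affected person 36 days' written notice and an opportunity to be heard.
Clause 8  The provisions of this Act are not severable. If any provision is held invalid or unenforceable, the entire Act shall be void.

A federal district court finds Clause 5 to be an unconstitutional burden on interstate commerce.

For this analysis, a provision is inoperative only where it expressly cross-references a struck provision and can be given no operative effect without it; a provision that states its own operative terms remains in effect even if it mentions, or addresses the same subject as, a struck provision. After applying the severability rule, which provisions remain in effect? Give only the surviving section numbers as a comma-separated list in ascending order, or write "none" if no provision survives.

Clause 5 is struck. The only function of Clause 7 is the notice-and-hearing requirement for Clause 5, so it cannot stand once Clause 5 is removed. Clause 8 provides that the Act is not severable, so the invalidity of any one provision voids the entire Act. No provision of the Act survives.

none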